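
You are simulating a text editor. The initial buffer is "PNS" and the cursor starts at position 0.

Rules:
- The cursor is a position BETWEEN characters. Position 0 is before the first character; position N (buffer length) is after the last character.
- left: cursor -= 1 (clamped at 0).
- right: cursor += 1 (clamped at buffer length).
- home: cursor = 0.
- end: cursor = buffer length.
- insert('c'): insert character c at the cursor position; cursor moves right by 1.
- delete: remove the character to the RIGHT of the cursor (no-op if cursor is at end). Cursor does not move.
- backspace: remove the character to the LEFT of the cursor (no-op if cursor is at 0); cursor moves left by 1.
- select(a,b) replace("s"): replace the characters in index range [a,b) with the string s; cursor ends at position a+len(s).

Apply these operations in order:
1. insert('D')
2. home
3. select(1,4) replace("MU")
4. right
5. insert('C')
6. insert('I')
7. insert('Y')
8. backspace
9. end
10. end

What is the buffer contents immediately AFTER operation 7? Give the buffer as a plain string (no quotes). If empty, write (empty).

After op 1 (insert('D')): buf='DPNS' cursor=1
After op 2 (home): buf='DPNS' cursor=0
After op 3 (select(1,4) replace("MU")): buf='DMU' cursor=3
After op 4 (right): buf='DMU' cursor=3
After op 5 (insert('C')): buf='DMUC' cursor=4
After op 6 (insert('I')): buf='DMUCI' cursor=5
After op 7 (insert('Y')): buf='DMUCIY' cursor=6

Answer: DMUCIY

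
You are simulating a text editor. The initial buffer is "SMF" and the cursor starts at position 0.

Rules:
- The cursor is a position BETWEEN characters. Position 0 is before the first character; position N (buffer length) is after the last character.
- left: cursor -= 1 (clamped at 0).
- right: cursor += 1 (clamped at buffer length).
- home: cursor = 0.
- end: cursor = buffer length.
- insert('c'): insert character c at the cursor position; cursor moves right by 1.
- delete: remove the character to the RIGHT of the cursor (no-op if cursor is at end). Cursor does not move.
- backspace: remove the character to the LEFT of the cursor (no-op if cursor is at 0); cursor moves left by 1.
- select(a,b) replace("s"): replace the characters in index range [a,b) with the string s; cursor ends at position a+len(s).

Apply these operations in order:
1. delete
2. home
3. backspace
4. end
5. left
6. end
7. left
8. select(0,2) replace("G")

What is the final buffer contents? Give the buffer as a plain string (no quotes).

After op 1 (delete): buf='MF' cursor=0
After op 2 (home): buf='MF' cursor=0
After op 3 (backspace): buf='MF' cursor=0
After op 4 (end): buf='MF' cursor=2
After op 5 (left): buf='MF' cursor=1
After op 6 (end): buf='MF' cursor=2
After op 7 (left): buf='MF' cursor=1
After op 8 (select(0,2) replace("G")): buf='G' cursor=1

Answer: G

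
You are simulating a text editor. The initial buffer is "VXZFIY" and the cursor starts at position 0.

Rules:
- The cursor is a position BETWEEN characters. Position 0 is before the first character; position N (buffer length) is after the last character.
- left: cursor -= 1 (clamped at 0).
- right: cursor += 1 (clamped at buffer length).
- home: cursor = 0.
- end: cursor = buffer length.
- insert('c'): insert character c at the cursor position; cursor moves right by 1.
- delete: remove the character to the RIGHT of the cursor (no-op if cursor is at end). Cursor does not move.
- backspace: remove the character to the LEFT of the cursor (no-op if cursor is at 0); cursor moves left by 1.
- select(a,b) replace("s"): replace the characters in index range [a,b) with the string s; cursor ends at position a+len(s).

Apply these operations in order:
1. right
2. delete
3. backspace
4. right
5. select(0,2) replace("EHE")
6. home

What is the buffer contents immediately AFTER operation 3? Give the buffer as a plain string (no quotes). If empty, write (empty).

After op 1 (right): buf='VXZFIY' cursor=1
After op 2 (delete): buf='VZFIY' cursor=1
After op 3 (backspace): buf='ZFIY' cursor=0

Answer: ZFIY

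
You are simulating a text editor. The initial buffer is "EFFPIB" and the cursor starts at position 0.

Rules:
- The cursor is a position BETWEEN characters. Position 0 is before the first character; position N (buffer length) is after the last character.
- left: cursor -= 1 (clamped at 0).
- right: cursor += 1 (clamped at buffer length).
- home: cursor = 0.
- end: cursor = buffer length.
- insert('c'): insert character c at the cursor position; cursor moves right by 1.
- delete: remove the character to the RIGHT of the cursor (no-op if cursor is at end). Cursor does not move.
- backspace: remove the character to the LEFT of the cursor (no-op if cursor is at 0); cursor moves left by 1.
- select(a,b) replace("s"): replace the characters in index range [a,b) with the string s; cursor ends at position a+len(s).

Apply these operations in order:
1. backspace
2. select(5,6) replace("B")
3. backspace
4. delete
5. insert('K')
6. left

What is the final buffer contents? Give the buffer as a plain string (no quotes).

Answer: EFFPIK

Derivation:
After op 1 (backspace): buf='EFFPIB' cursor=0
After op 2 (select(5,6) replace("B")): buf='EFFPIB' cursor=6
After op 3 (backspace): buf='EFFPI' cursor=5
After op 4 (delete): buf='EFFPI' cursor=5
After op 5 (insert('K')): buf='EFFPIK' cursor=6
After op 6 (left): buf='EFFPIK' cursor=5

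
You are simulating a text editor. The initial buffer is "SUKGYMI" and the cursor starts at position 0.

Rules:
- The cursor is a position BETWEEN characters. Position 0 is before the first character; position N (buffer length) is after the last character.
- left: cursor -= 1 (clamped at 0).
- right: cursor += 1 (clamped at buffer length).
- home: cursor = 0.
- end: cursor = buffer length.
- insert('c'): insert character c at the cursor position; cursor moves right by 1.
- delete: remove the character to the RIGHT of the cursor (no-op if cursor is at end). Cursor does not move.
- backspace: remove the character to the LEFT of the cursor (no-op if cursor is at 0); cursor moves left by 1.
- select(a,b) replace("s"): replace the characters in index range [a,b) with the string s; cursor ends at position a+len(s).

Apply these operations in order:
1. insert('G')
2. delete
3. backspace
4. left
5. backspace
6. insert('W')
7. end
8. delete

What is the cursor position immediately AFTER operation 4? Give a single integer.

Answer: 0

Derivation:
After op 1 (insert('G')): buf='GSUKGYMI' cursor=1
After op 2 (delete): buf='GUKGYMI' cursor=1
After op 3 (backspace): buf='UKGYMI' cursor=0
After op 4 (left): buf='UKGYMI' cursor=0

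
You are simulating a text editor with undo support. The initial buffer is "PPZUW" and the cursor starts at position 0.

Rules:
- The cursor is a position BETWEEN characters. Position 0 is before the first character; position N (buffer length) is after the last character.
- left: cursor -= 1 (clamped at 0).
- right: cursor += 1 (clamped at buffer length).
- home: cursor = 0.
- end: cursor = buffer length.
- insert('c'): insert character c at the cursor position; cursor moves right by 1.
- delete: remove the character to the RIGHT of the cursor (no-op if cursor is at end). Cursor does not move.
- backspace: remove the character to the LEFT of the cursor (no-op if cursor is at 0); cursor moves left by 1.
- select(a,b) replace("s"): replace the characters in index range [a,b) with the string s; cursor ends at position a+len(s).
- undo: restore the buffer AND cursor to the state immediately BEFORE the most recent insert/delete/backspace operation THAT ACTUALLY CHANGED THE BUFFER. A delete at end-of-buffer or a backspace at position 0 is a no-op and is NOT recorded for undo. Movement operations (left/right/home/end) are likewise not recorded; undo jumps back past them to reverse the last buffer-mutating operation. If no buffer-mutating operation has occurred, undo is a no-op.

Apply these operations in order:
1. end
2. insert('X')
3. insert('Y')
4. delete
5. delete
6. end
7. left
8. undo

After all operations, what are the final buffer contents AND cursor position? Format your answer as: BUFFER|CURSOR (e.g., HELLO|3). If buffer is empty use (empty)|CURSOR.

After op 1 (end): buf='PPZUW' cursor=5
After op 2 (insert('X')): buf='PPZUWX' cursor=6
After op 3 (insert('Y')): buf='PPZUWXY' cursor=7
After op 4 (delete): buf='PPZUWXY' cursor=7
After op 5 (delete): buf='PPZUWXY' cursor=7
After op 6 (end): buf='PPZUWXY' cursor=7
After op 7 (left): buf='PPZUWXY' cursor=6
After op 8 (undo): buf='PPZUWX' cursor=6

Answer: PPZUWX|6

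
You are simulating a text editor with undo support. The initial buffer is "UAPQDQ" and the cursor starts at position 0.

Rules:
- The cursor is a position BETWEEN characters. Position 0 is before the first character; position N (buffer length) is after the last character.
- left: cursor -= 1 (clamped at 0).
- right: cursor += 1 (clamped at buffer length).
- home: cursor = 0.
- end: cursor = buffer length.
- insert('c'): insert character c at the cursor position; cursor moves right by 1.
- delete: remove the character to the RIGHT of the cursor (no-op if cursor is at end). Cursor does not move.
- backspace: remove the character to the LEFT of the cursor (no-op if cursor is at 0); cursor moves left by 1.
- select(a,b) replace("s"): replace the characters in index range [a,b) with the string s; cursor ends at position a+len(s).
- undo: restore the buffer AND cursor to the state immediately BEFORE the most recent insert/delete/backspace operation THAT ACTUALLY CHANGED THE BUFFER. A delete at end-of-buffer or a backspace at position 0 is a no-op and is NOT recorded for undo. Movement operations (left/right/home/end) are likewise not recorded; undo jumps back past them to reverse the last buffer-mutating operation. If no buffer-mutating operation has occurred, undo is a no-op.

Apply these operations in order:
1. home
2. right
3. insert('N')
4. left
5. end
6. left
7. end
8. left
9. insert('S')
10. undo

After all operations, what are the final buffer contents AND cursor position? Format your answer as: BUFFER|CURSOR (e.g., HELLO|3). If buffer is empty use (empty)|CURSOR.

After op 1 (home): buf='UAPQDQ' cursor=0
After op 2 (right): buf='UAPQDQ' cursor=1
After op 3 (insert('N')): buf='UNAPQDQ' cursor=2
After op 4 (left): buf='UNAPQDQ' cursor=1
After op 5 (end): buf='UNAPQDQ' cursor=7
After op 6 (left): buf='UNAPQDQ' cursor=6
After op 7 (end): buf='UNAPQDQ' cursor=7
After op 8 (left): buf='UNAPQDQ' cursor=6
After op 9 (insert('S')): buf='UNAPQDSQ' cursor=7
After op 10 (undo): buf='UNAPQDQ' cursor=6

Answer: UNAPQDQ|6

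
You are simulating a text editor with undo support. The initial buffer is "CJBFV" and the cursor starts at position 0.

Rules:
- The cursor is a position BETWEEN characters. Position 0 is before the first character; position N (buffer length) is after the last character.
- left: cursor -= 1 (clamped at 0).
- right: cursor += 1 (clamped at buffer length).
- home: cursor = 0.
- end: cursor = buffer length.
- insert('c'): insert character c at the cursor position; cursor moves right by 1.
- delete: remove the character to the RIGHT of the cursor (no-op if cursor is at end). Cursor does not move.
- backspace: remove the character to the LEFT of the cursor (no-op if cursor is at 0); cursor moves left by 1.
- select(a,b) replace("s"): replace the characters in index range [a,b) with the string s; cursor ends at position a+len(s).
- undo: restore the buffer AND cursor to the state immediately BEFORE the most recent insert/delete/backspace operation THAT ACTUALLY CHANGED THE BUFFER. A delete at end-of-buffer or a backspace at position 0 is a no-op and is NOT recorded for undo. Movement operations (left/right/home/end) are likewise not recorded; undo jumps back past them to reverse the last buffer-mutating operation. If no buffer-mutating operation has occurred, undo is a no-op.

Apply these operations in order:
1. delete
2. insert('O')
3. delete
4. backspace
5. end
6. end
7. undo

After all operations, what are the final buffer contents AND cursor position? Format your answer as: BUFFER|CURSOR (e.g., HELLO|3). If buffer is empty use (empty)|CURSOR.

Answer: OBFV|1

Derivation:
After op 1 (delete): buf='JBFV' cursor=0
After op 2 (insert('O')): buf='OJBFV' cursor=1
After op 3 (delete): buf='OBFV' cursor=1
After op 4 (backspace): buf='BFV' cursor=0
After op 5 (end): buf='BFV' cursor=3
After op 6 (end): buf='BFV' cursor=3
After op 7 (undo): buf='OBFV' cursor=1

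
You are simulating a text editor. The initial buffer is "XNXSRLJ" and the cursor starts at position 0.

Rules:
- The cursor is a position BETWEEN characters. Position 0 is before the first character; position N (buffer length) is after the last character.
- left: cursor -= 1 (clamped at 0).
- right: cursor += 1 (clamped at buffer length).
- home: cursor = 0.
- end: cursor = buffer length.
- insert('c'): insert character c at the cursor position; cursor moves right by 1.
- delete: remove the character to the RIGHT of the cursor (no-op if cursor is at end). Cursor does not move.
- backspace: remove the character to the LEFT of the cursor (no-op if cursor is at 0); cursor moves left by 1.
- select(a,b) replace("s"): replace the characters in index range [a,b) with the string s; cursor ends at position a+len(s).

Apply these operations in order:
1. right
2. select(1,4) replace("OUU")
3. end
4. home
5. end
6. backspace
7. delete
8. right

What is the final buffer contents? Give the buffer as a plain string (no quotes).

After op 1 (right): buf='XNXSRLJ' cursor=1
After op 2 (select(1,4) replace("OUU")): buf='XOUURLJ' cursor=4
After op 3 (end): buf='XOUURLJ' cursor=7
After op 4 (home): buf='XOUURLJ' cursor=0
After op 5 (end): buf='XOUURLJ' cursor=7
After op 6 (backspace): buf='XOUURL' cursor=6
After op 7 (delete): buf='XOUURL' cursor=6
After op 8 (right): buf='XOUURL' cursor=6

Answer: XOUURL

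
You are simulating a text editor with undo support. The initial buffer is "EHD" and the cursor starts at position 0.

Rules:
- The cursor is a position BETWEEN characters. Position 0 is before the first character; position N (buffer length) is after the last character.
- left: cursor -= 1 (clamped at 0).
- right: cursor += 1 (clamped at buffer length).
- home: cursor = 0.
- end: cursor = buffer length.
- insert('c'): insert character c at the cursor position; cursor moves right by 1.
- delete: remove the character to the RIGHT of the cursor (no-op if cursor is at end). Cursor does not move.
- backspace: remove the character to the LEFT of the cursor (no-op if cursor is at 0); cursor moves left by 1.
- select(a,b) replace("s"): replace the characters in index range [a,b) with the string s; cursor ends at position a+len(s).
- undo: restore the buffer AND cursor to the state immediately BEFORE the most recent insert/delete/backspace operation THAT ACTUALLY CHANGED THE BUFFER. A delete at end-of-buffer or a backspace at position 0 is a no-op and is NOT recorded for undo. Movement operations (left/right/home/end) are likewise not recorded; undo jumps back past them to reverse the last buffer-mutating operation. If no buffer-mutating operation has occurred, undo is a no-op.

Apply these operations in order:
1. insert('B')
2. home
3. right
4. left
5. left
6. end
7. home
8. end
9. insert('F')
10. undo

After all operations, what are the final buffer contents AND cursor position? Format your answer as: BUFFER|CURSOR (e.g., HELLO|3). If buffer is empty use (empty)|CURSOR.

Answer: BEHD|4

Derivation:
After op 1 (insert('B')): buf='BEHD' cursor=1
After op 2 (home): buf='BEHD' cursor=0
After op 3 (right): buf='BEHD' cursor=1
After op 4 (left): buf='BEHD' cursor=0
After op 5 (left): buf='BEHD' cursor=0
After op 6 (end): buf='BEHD' cursor=4
After op 7 (home): buf='BEHD' cursor=0
After op 8 (end): buf='BEHD' cursor=4
After op 9 (insert('F')): buf='BEHDF' cursor=5
After op 10 (undo): buf='BEHD' cursor=4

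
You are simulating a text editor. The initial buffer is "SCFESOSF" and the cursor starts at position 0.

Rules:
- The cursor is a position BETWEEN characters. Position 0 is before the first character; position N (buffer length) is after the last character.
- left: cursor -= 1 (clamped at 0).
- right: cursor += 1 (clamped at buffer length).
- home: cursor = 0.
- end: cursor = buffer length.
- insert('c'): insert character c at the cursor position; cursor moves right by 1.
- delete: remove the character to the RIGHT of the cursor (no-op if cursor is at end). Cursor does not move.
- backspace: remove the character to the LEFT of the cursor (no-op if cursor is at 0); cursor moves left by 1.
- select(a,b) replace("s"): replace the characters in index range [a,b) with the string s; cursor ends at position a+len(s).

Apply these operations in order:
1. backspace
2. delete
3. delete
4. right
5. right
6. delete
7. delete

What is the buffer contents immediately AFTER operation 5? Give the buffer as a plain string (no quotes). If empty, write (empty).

After op 1 (backspace): buf='SCFESOSF' cursor=0
After op 2 (delete): buf='CFESOSF' cursor=0
After op 3 (delete): buf='FESOSF' cursor=0
After op 4 (right): buf='FESOSF' cursor=1
After op 5 (right): buf='FESOSF' cursor=2

Answer: FESOSF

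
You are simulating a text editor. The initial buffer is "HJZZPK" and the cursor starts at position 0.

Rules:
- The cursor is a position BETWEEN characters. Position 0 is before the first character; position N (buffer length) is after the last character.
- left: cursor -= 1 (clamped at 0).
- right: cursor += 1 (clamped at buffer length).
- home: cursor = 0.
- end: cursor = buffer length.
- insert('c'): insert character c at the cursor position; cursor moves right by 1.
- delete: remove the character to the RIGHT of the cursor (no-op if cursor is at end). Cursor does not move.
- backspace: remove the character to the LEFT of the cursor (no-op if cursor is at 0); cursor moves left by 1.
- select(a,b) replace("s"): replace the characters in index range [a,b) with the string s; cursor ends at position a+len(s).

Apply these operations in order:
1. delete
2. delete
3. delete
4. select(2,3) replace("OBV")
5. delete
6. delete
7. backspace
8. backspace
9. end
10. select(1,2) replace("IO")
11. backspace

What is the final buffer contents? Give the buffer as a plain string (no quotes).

After op 1 (delete): buf='JZZPK' cursor=0
After op 2 (delete): buf='ZZPK' cursor=0
After op 3 (delete): buf='ZPK' cursor=0
After op 4 (select(2,3) replace("OBV")): buf='ZPOBV' cursor=5
After op 5 (delete): buf='ZPOBV' cursor=5
After op 6 (delete): buf='ZPOBV' cursor=5
After op 7 (backspace): buf='ZPOB' cursor=4
After op 8 (backspace): buf='ZPO' cursor=3
After op 9 (end): buf='ZPO' cursor=3
After op 10 (select(1,2) replace("IO")): buf='ZIOO' cursor=3
After op 11 (backspace): buf='ZIO' cursor=2

Answer: ZIO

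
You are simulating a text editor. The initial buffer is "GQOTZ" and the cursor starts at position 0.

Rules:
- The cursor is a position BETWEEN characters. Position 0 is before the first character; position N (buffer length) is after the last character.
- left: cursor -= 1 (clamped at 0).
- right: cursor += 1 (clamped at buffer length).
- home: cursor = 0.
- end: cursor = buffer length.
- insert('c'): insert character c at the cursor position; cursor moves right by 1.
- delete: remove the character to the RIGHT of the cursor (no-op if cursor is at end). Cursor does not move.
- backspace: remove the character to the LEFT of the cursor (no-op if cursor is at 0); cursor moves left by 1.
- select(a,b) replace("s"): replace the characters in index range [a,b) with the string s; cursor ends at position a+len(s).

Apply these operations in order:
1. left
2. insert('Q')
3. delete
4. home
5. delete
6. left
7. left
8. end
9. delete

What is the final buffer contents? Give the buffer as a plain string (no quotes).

After op 1 (left): buf='GQOTZ' cursor=0
After op 2 (insert('Q')): buf='QGQOTZ' cursor=1
After op 3 (delete): buf='QQOTZ' cursor=1
After op 4 (home): buf='QQOTZ' cursor=0
After op 5 (delete): buf='QOTZ' cursor=0
After op 6 (left): buf='QOTZ' cursor=0
After op 7 (left): buf='QOTZ' cursor=0
After op 8 (end): buf='QOTZ' cursor=4
After op 9 (delete): buf='QOTZ' cursor=4

Answer: QOTZ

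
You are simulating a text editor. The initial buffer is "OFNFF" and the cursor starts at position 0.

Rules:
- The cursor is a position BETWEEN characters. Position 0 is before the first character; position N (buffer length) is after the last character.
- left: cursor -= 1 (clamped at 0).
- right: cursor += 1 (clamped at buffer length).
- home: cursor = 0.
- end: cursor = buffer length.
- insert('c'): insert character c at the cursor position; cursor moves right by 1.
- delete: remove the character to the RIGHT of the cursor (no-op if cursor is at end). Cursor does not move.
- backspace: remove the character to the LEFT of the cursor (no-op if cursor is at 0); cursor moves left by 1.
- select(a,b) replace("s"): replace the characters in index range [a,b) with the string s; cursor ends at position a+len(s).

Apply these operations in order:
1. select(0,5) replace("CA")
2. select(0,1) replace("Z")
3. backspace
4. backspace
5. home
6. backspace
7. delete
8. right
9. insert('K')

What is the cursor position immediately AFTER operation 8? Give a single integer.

Answer: 0

Derivation:
After op 1 (select(0,5) replace("CA")): buf='CA' cursor=2
After op 2 (select(0,1) replace("Z")): buf='ZA' cursor=1
After op 3 (backspace): buf='A' cursor=0
After op 4 (backspace): buf='A' cursor=0
After op 5 (home): buf='A' cursor=0
After op 6 (backspace): buf='A' cursor=0
After op 7 (delete): buf='(empty)' cursor=0
After op 8 (right): buf='(empty)' cursor=0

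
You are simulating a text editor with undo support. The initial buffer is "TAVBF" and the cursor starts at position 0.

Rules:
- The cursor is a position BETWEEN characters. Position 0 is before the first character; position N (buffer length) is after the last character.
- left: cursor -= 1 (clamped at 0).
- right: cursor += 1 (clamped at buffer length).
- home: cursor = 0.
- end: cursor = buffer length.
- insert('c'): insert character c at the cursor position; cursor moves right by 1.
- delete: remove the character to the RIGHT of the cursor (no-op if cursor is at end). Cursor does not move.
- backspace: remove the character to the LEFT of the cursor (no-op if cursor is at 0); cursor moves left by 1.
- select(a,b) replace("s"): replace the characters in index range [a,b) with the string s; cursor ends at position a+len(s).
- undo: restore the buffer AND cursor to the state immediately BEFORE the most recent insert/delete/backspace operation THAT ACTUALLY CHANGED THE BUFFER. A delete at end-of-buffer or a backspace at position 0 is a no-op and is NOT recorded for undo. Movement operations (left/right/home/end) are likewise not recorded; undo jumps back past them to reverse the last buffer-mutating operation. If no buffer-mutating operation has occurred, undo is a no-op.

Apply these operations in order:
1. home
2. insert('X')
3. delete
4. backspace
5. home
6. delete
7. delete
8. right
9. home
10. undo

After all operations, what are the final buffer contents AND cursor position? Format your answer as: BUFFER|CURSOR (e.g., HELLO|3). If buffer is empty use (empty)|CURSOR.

After op 1 (home): buf='TAVBF' cursor=0
After op 2 (insert('X')): buf='XTAVBF' cursor=1
After op 3 (delete): buf='XAVBF' cursor=1
After op 4 (backspace): buf='AVBF' cursor=0
After op 5 (home): buf='AVBF' cursor=0
After op 6 (delete): buf='VBF' cursor=0
After op 7 (delete): buf='BF' cursor=0
After op 8 (right): buf='BF' cursor=1
After op 9 (home): buf='BF' cursor=0
After op 10 (undo): buf='VBF' cursor=0

Answer: VBF|0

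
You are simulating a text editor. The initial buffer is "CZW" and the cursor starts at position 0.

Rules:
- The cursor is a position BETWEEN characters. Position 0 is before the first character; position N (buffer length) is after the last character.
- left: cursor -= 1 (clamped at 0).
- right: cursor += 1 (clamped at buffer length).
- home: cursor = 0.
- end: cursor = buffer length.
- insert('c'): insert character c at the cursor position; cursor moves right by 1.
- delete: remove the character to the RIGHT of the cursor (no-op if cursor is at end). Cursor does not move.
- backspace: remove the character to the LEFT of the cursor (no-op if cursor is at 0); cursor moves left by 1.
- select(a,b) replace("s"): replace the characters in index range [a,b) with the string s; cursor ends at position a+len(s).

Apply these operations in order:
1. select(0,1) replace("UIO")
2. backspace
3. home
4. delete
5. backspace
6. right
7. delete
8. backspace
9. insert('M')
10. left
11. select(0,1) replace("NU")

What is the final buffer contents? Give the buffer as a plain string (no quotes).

After op 1 (select(0,1) replace("UIO")): buf='UIOZW' cursor=3
After op 2 (backspace): buf='UIZW' cursor=2
After op 3 (home): buf='UIZW' cursor=0
After op 4 (delete): buf='IZW' cursor=0
After op 5 (backspace): buf='IZW' cursor=0
After op 6 (right): buf='IZW' cursor=1
After op 7 (delete): buf='IW' cursor=1
After op 8 (backspace): buf='W' cursor=0
After op 9 (insert('M')): buf='MW' cursor=1
After op 10 (left): buf='MW' cursor=0
After op 11 (select(0,1) replace("NU")): buf='NUW' cursor=2

Answer: NUW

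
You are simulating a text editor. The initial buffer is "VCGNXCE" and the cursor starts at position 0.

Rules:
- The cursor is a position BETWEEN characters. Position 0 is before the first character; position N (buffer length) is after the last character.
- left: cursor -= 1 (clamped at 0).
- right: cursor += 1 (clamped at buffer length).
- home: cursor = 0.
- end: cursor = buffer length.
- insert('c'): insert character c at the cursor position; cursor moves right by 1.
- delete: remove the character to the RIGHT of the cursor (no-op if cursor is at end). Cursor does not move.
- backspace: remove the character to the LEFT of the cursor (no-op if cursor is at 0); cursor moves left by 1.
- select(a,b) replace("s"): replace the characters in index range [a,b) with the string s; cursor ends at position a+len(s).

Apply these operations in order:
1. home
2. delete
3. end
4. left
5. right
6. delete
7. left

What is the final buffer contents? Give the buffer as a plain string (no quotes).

Answer: CGNXCE

Derivation:
After op 1 (home): buf='VCGNXCE' cursor=0
After op 2 (delete): buf='CGNXCE' cursor=0
After op 3 (end): buf='CGNXCE' cursor=6
After op 4 (left): buf='CGNXCE' cursor=5
After op 5 (right): buf='CGNXCE' cursor=6
After op 6 (delete): buf='CGNXCE' cursor=6
After op 7 (left): buf='CGNXCE' cursor=5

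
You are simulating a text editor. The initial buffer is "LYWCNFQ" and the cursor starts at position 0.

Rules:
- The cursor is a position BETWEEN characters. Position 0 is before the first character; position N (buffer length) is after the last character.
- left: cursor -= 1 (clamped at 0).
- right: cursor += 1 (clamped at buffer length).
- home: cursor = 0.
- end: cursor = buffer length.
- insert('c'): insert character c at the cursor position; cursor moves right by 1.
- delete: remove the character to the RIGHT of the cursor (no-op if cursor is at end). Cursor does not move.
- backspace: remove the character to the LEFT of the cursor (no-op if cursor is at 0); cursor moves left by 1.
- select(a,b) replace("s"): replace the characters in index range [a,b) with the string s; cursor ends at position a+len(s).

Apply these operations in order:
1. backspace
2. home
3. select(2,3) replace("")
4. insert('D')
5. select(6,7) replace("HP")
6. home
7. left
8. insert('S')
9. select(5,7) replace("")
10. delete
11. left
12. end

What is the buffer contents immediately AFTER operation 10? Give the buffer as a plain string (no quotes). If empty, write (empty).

Answer: SLYDCP

Derivation:
After op 1 (backspace): buf='LYWCNFQ' cursor=0
After op 2 (home): buf='LYWCNFQ' cursor=0
After op 3 (select(2,3) replace("")): buf='LYCNFQ' cursor=2
After op 4 (insert('D')): buf='LYDCNFQ' cursor=3
After op 5 (select(6,7) replace("HP")): buf='LYDCNFHP' cursor=8
After op 6 (home): buf='LYDCNFHP' cursor=0
After op 7 (left): buf='LYDCNFHP' cursor=0
After op 8 (insert('S')): buf='SLYDCNFHP' cursor=1
After op 9 (select(5,7) replace("")): buf='SLYDCHP' cursor=5
After op 10 (delete): buf='SLYDCP' cursor=5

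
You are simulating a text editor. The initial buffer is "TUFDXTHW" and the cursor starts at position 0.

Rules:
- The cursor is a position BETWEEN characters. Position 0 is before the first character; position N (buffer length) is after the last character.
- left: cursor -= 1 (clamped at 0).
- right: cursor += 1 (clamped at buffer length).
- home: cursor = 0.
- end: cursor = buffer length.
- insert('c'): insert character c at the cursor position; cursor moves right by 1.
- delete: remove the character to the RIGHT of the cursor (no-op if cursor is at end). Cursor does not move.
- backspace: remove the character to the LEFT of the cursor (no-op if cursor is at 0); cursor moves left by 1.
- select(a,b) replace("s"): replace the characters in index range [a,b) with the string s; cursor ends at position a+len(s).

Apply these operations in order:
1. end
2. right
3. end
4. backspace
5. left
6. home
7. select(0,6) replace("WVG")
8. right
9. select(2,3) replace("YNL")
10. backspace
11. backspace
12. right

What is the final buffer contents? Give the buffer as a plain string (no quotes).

Answer: WVYH

Derivation:
After op 1 (end): buf='TUFDXTHW' cursor=8
After op 2 (right): buf='TUFDXTHW' cursor=8
After op 3 (end): buf='TUFDXTHW' cursor=8
After op 4 (backspace): buf='TUFDXTH' cursor=7
After op 5 (left): buf='TUFDXTH' cursor=6
After op 6 (home): buf='TUFDXTH' cursor=0
After op 7 (select(0,6) replace("WVG")): buf='WVGH' cursor=3
After op 8 (right): buf='WVGH' cursor=4
After op 9 (select(2,3) replace("YNL")): buf='WVYNLH' cursor=5
After op 10 (backspace): buf='WVYNH' cursor=4
After op 11 (backspace): buf='WVYH' cursor=3
After op 12 (right): buf='WVYH' cursor=4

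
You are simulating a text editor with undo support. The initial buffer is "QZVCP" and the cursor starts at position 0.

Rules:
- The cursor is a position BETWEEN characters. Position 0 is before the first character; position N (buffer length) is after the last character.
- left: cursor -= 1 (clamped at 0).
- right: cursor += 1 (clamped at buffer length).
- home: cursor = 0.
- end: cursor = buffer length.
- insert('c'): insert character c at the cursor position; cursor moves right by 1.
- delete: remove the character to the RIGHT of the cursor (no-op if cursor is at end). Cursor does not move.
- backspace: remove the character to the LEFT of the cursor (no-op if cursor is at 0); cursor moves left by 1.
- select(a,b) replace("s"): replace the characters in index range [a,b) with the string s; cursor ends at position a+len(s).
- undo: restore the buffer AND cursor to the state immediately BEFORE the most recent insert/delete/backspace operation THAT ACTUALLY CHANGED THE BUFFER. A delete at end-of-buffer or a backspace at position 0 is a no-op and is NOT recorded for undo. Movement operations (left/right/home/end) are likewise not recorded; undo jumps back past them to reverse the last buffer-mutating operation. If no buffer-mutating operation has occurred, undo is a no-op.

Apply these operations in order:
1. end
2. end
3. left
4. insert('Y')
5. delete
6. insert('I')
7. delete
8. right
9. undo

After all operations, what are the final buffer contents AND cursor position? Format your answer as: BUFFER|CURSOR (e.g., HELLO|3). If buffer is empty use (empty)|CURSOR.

Answer: QZVCY|5

Derivation:
After op 1 (end): buf='QZVCP' cursor=5
After op 2 (end): buf='QZVCP' cursor=5
After op 3 (left): buf='QZVCP' cursor=4
After op 4 (insert('Y')): buf='QZVCYP' cursor=5
After op 5 (delete): buf='QZVCY' cursor=5
After op 6 (insert('I')): buf='QZVCYI' cursor=6
After op 7 (delete): buf='QZVCYI' cursor=6
After op 8 (right): buf='QZVCYI' cursor=6
After op 9 (undo): buf='QZVCY' cursor=5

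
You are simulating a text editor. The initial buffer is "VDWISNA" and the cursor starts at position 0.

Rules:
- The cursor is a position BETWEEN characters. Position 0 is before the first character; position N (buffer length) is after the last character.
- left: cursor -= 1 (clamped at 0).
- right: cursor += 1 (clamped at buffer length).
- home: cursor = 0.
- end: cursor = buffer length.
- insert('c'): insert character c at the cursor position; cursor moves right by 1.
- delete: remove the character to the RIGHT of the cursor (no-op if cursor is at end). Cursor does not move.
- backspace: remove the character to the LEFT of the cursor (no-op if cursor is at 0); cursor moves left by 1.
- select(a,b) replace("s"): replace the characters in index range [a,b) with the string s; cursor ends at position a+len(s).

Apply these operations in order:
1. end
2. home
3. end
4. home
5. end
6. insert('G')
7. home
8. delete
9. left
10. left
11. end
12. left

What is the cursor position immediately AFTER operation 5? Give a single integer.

Answer: 7

Derivation:
After op 1 (end): buf='VDWISNA' cursor=7
After op 2 (home): buf='VDWISNA' cursor=0
After op 3 (end): buf='VDWISNA' cursor=7
After op 4 (home): buf='VDWISNA' cursor=0
After op 5 (end): buf='VDWISNA' cursor=7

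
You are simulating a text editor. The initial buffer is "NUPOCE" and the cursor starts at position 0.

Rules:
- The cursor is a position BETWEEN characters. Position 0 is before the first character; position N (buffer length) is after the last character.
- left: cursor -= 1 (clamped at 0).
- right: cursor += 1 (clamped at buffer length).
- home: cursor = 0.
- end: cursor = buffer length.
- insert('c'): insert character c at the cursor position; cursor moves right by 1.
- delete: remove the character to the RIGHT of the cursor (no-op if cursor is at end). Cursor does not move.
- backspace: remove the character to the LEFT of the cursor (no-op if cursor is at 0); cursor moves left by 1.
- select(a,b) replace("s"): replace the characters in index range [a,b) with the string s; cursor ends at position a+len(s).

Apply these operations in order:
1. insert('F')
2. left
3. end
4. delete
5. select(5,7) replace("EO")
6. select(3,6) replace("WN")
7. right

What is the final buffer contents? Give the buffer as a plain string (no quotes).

Answer: FNUWNO

Derivation:
After op 1 (insert('F')): buf='FNUPOCE' cursor=1
After op 2 (left): buf='FNUPOCE' cursor=0
After op 3 (end): buf='FNUPOCE' cursor=7
After op 4 (delete): buf='FNUPOCE' cursor=7
After op 5 (select(5,7) replace("EO")): buf='FNUPOEO' cursor=7
After op 6 (select(3,6) replace("WN")): buf='FNUWNO' cursor=5
After op 7 (right): buf='FNUWNO' cursor=6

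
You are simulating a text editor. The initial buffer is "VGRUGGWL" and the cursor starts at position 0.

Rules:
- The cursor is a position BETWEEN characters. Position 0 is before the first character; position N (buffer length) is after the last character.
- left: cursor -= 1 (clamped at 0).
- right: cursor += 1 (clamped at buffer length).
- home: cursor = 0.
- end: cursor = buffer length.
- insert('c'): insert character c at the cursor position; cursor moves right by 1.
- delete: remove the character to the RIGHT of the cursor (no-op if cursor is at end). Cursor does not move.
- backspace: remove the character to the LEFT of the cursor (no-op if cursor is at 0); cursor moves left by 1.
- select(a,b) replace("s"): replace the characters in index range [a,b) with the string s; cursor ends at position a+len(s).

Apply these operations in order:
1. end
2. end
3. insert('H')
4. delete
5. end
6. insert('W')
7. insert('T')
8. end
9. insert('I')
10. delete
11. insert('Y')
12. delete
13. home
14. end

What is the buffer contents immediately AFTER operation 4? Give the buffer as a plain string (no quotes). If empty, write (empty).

Answer: VGRUGGWLH

Derivation:
After op 1 (end): buf='VGRUGGWL' cursor=8
After op 2 (end): buf='VGRUGGWL' cursor=8
After op 3 (insert('H')): buf='VGRUGGWLH' cursor=9
After op 4 (delete): buf='VGRUGGWLH' cursor=9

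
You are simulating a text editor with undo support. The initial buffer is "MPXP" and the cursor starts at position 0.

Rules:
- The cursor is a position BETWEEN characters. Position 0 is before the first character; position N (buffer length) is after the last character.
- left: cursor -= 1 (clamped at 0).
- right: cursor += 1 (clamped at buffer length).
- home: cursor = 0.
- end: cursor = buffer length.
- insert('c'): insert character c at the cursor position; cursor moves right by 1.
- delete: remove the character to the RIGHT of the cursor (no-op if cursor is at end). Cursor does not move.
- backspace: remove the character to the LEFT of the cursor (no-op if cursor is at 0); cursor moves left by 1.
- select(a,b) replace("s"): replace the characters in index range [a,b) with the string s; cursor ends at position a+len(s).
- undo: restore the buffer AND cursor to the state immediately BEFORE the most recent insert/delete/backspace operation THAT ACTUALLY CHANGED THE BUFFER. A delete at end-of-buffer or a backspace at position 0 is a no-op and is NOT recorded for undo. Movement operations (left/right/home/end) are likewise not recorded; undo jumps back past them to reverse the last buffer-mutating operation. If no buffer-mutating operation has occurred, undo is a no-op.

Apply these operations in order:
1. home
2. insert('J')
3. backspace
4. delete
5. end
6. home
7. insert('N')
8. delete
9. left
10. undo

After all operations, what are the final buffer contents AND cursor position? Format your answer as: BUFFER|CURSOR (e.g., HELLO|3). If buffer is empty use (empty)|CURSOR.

After op 1 (home): buf='MPXP' cursor=0
After op 2 (insert('J')): buf='JMPXP' cursor=1
After op 3 (backspace): buf='MPXP' cursor=0
After op 4 (delete): buf='PXP' cursor=0
After op 5 (end): buf='PXP' cursor=3
After op 6 (home): buf='PXP' cursor=0
After op 7 (insert('N')): buf='NPXP' cursor=1
After op 8 (delete): buf='NXP' cursor=1
After op 9 (left): buf='NXP' cursor=0
After op 10 (undo): buf='NPXP' cursor=1

Answer: NPXP|1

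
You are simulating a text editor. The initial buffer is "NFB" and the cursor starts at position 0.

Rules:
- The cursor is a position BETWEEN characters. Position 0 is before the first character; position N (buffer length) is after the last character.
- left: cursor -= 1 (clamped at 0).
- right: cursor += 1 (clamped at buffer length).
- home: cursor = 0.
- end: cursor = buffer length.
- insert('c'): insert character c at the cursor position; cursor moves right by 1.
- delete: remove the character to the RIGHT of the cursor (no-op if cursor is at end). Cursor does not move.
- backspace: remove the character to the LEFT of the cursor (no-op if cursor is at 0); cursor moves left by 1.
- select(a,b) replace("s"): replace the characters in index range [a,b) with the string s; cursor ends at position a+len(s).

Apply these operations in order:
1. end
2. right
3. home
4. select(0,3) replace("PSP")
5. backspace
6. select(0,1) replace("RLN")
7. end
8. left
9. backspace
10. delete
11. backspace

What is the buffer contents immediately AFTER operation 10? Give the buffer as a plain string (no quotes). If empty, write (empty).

Answer: RL

Derivation:
After op 1 (end): buf='NFB' cursor=3
After op 2 (right): buf='NFB' cursor=3
After op 3 (home): buf='NFB' cursor=0
After op 4 (select(0,3) replace("PSP")): buf='PSP' cursor=3
After op 5 (backspace): buf='PS' cursor=2
After op 6 (select(0,1) replace("RLN")): buf='RLNS' cursor=3
After op 7 (end): buf='RLNS' cursor=4
After op 8 (left): buf='RLNS' cursor=3
After op 9 (backspace): buf='RLS' cursor=2
After op 10 (delete): buf='RL' cursor=2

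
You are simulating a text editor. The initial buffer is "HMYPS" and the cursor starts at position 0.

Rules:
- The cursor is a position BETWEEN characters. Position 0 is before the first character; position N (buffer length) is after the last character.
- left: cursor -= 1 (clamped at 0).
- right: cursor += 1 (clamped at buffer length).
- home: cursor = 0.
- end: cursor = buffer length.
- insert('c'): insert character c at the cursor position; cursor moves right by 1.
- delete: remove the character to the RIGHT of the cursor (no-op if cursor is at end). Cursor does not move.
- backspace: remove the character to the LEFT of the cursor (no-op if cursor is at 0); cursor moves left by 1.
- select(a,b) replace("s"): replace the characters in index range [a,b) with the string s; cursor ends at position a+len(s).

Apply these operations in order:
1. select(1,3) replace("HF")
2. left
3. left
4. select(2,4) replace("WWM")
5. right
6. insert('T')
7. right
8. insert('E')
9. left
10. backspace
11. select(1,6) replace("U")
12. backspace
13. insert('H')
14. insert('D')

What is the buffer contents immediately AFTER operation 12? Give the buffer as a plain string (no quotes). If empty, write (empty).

Answer: HE

Derivation:
After op 1 (select(1,3) replace("HF")): buf='HHFPS' cursor=3
After op 2 (left): buf='HHFPS' cursor=2
After op 3 (left): buf='HHFPS' cursor=1
After op 4 (select(2,4) replace("WWM")): buf='HHWWMS' cursor=5
After op 5 (right): buf='HHWWMS' cursor=6
After op 6 (insert('T')): buf='HHWWMST' cursor=7
After op 7 (right): buf='HHWWMST' cursor=7
After op 8 (insert('E')): buf='HHWWMSTE' cursor=8
After op 9 (left): buf='HHWWMSTE' cursor=7
After op 10 (backspace): buf='HHWWMSE' cursor=6
After op 11 (select(1,6) replace("U")): buf='HUE' cursor=2
After op 12 (backspace): buf='HE' cursor=1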